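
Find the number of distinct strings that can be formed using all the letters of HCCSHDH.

420

The 7 letters of HCCSHDH have repeats: C appearing twice and H appearing 3 times.
So there are 7! / (3!·2!) = 420 distinguishable arrangements.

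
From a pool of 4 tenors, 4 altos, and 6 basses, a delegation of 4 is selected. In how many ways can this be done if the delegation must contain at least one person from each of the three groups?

Unrestricted: C(14,4) = 1001 ways to pick any 4 of the 14.
Selections missing a whole group: no tenors → C(10,4) = 210; no altos → C(10,4) = 210; no basses → C(8,4) = 70.
Add back selections omitting two groups (i.e. drawn from a single group): C(4,4) + C(4,4) + C(6,4) = 17.
By inclusion–exclusion: 1001 − 490 + 17 = 528.

528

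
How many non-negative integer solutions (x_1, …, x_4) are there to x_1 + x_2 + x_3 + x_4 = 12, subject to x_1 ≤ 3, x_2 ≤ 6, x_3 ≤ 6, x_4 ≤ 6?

134

Ignoring the caps, the number of non-negative solutions to x_1+…+x_4 = 12 is C(15,3) = 455.
Subtract solutions that violate a single cap (substitute x_i' = x_i − (cap_i+1)): x_1 ≥ 4 gives C(11,3) = 165; x_2 ≥ 7 gives C(8,3) = 56; x_3 ≥ 7 gives C(8,3) = 56; x_4 ≥ 7 gives C(8,3) = 56. Together 333.
Add back pairs where two caps are both exceeded: 4 + 4 + 4 + 0 + 0 + 0 = 12.
By inclusion–exclusion the count is 455 − 333 + 12 = 134.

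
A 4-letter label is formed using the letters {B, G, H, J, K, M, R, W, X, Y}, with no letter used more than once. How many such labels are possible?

Choose and order 4 of the 10 symbols: the first letter has 10 options, the next 9, then 8, 7.
That product is 10 × 9 × 8 × 7 = 5040.

5040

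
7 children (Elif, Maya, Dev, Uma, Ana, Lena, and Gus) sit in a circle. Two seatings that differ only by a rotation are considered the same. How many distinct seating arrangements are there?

720

Seat Elif anywhere (absorbing the rotational symmetry), then permute the other 6: (6)! = 720.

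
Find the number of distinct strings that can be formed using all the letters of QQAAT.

QQAAT has 5 letters with A appearing twice and Q appearing twice.
The number of distinct arrangements is 5!/(2!·2!) = 120/4 = 30.

30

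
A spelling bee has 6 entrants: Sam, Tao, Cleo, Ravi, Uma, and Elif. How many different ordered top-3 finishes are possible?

This is an ordered selection of 3 from 6: P(6,3).
That gives 6 × 5 × 4 = 120.

120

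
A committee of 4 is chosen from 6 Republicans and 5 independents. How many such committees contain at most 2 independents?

265

Split by how many independents are chosen (0 through 2).
Sum: C(5,0)·C(6,4) + C(5,1)·C(6,3) + C(5,2)·C(6,2) = 15 + 100 + 150 = 265.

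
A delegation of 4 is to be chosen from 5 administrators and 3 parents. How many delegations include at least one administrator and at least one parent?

With no constraint there are C(8,4) = 70 possible selections.
Subtract selections that omit an entire group: no administrators → C(3,4) = 0; no parents → C(5,4) = 5.
Both groups omitted at once is impossible, so 70 − 5 = 65.

65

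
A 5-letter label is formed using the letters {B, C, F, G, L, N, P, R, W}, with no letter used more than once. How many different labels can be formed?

This is a permutation of 5 out of 9: P(9,5) = 9!/4!.
That product is 9 × 8 × 7 × 6 × 5 = 15120.

15120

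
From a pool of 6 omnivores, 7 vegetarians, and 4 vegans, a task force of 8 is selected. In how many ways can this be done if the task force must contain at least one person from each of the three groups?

22813

With no constraint there are C(17,8) = 24310 possible selections.
Selections missing a whole group: no omnivores → C(11,8) = 165; no vegetarians → C(10,8) = 45; no vegans → C(13,8) = 1287.
Add back selections omitting two groups (i.e. drawn from a single group): C(6,8) + C(7,8) + C(4,8) = 0.
By inclusion–exclusion: 24310 − 1497 + 0 = 22813.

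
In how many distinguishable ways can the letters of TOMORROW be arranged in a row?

TOMORROW has 8 letters with O appearing 3 times and R appearing twice.
Dividing 8! = 40320 by 3!·2! = 12 for the repeated letters gives 3360.

3360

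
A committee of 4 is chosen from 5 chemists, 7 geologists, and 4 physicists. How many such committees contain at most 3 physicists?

1819

Split by how many physicists are chosen (0 through 3).
Sum: C(4,0)·C(12,4) + C(4,1)·C(12,3) + C(4,2)·C(12,2) + C(4,3)·C(12,1) = 495 + 880 + 396 + 48 = 1819.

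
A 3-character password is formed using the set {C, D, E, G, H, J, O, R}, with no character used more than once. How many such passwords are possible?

336

This is a permutation of 3 out of 8: P(8,3) = 8!/5!.
That product is 8 × 7 × 6 = 336.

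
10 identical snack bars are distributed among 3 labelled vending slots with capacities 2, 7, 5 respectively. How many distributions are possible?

Ignoring the caps, the number of non-negative solutions to x_1+…+x_3 = 10 is C(12,2) = 66.
Subtract solutions that violate a single cap (substitute x_i' = x_i − (cap_i+1)): x_1 ≥ 3 gives C(9,2) = 36; x_2 ≥ 8 gives C(4,2) = 6; x_3 ≥ 6 gives C(6,2) = 15. Together 57.
Add back pairs where two caps are both exceeded: 0 + 3 + 0 = 3.
By inclusion–exclusion the count is 66 − 57 + 3 = 12.

12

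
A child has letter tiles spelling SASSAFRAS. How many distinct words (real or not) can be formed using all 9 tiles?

The 9 letters of SASSAFRAS have repeats: A appearing 3 times and S appearing 4 times.
The number of distinct arrangements is 9!/(4!·3!) = 362880/144 = 2520.

2520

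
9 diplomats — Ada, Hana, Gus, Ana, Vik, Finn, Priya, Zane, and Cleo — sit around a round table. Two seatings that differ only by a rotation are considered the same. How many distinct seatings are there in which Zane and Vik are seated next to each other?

10080

Glue Zane and Vik into a block (2 internal orders). Seating 8 units around a circle gives (7)! arrangements.
So 2 × (7)! = 2 × 5040 = 10080.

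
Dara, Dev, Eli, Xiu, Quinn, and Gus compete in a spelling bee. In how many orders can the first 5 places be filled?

720

This is an ordered selection of 5 from 6: P(6,5).
That gives 6 × 5 × 4 × 3 × 2 = 720.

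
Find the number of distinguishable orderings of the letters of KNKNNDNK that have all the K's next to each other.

Treat the 3 copies of K as a single block. The multiset to arrange is then {KKK, D, N, N, N, N}, 6 items in all.
That gives (6)!/(4!) = 30 arrangements.

30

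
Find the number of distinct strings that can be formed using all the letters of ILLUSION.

ILLUSION has 8 letters with I appearing twice and L appearing twice.
So there are 8! / (2!·2!) = 10080 distinguishable arrangements.

10080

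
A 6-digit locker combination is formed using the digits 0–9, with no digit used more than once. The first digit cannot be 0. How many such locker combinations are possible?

136080

The first digit has 10−1 = 9 choices (anything except 0).
The remaining 5 digits are filled from the other 9 symbols without repetition: 9 × 8 × 7 × 6 × 5 = 15120.
Total: 9 × 15120 = 136080.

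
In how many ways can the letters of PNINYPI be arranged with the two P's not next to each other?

Total arrangements of PNINYPI: 7!/(2!·2!·2!) = 630.
Arrangements with the P's together: treat PP as one letter, giving (6)!/(2!·2!) = 180.
Subtracting, 630 − 180 = 450 arrangements keep the P's apart.

450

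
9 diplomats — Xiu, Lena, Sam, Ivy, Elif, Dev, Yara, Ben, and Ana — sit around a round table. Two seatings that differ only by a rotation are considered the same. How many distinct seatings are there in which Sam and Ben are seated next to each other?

Glue Sam and Ben into a block (2 internal orders). Seating 8 units around a circle gives (7)! arrangements.
So 2 × (7)! = 2 × 5040 = 10080.

10080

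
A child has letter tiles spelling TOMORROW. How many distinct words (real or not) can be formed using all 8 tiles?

3360

The 8 letters of TOMORROW have repeats: O appearing 3 times and R appearing twice.
Dividing 8! = 40320 by 3!·2! = 12 for the repeated letters gives 3360.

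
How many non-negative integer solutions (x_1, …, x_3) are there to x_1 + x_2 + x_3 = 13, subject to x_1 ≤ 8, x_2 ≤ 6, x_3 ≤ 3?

14

Ignoring the caps, the number of non-negative solutions to x_1+…+x_3 = 13 is C(15,2) = 105.
Subtract solutions that violate a single cap (substitute x_i' = x_i − (cap_i+1)): x_1 ≥ 9 gives C(6,2) = 15; x_2 ≥ 7 gives C(8,2) = 28; x_3 ≥ 4 gives C(11,2) = 55. Together 98.
Add back pairs where two caps are both exceeded: 0 + 1 + 6 = 7.
By inclusion–exclusion the count is 105 − 98 + 7 = 14.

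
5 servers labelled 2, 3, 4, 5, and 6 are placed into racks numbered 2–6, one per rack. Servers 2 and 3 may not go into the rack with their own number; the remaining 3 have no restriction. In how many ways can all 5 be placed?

Let Aᵢ (for i ∈ {2, 3}) be the placements that put server i in its forbidden rack. Any j of these fix j positions, leaving (5−j)! ways to fill the rest, and there are C(2,j) ways to pick which j.
By inclusion–exclusion, the number of valid placements is Σ_{j=0}^{2} (−1)^j C(2,j)·(5−j)!.
Computing: 120 − 48 + 6 = 78.

78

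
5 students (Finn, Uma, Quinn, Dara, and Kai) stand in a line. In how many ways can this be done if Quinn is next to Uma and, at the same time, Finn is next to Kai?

24

Treat {Quinn,Uma} as one block (2 orders) and {Finn,Kai} as another (2 orders).
That leaves 3 units to arrange: 2 × 2 × 3! = 4 × 6 = 24.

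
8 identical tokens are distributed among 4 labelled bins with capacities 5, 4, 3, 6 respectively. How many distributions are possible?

Without the upper bounds there are C(11,3) = 165 ways to split 8 among 4 bins.
Subtract solutions that violate a single cap (substitute x_i' = x_i − (cap_i+1)): x_1 ≥ 6 gives C(5,3) = 10; x_2 ≥ 5 gives C(6,3) = 20; x_3 ≥ 4 gives C(7,3) = 35; x_4 ≥ 7 gives C(4,3) = 4. Together 69.
No two caps can be exceeded simultaneously, so the pair terms are all 0.
By inclusion–exclusion the count is 165 − 69 + 0 = 96.

96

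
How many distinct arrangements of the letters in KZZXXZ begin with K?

Fix K in the first position and arrange the remaining 5 letters.
Those 5 letters have X appearing twice and Z appearing 3 times, giving (5)!/(3!·2!) = 10.

10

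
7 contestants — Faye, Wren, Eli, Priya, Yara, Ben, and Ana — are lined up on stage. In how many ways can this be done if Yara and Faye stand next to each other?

Glue Yara and Faye into one block (2 internal orders), leaving 6 units to arrange in a row.
So the count is 2·(6)! = 1440.

1440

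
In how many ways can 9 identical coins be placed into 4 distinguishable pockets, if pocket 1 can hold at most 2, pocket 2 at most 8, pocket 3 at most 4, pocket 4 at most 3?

Ignoring the caps, the number of non-negative solutions to x_1+…+x_4 = 9 is C(12,3) = 220.
Subtract solutions that violate a single cap (substitute x_i' = x_i − (cap_i+1)): x_1 ≥ 3 gives C(9,3) = 84; x_2 ≥ 9 gives C(3,3) = 1; x_3 ≥ 5 gives C(7,3) = 35; x_4 ≥ 4 gives C(8,3) = 56. Together 176.
Add back pairs where two caps are both exceeded: 0 + 4 + 10 + 0 + 0 + 1 = 15.
By inclusion–exclusion the count is 220 − 176 + 15 = 59.

59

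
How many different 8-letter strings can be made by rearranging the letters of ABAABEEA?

420

ABAABEEA has 8 letters with A appearing 4 times, B appearing twice, and E appearing twice.
So there are 8! / (4!·2!·2!) = 420 distinguishable arrangements.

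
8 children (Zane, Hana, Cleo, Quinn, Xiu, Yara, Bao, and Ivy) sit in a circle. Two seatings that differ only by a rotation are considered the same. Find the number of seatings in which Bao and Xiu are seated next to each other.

Glue Bao and Xiu into a block (2 internal orders). Seating 7 units around a circle gives (6)! arrangements.
So 2 × (6)! = 2 × 720 = 1440.

1440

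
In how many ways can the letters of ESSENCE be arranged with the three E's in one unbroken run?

Treat the 3 copies of E as a single block. The multiset to arrange is then {EEE, C, N, S, S}, 5 items in all.
That gives (5)!/(2!) = 60 arrangements.

60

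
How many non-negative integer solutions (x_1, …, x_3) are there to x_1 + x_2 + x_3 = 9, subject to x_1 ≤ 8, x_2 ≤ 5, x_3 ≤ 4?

29

Ignoring the caps, the number of non-negative solutions to x_1+…+x_3 = 9 is C(11,2) = 55.
Subtract solutions that violate a single cap (substitute x_i' = x_i − (cap_i+1)): x_1 ≥ 9 gives C(2,2) = 1; x_2 ≥ 6 gives C(5,2) = 10; x_3 ≥ 5 gives C(6,2) = 15. Together 26.
No two caps can be exceeded simultaneously, so the pair terms are all 0.
By inclusion–exclusion the count is 55 − 26 + 0 = 29.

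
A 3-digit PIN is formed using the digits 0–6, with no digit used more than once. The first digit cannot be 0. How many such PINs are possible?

The first digit has 7−1 = 6 choices (anything except 0).
The remaining 2 digits are filled from the other 6 symbols without repetition: 6 × 5 = 30.
Total: 6 × 30 = 180.

180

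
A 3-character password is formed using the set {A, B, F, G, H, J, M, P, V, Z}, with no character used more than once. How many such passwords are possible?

With no repetition, fill the 3 characters in order: 10 choices, then 9, down to 8.
10 × 9 × 8 = 720.

720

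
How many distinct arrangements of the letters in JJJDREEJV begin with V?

840

With the first slot taken by V, it remains to arrange the other 8 letters (JJJDREEJ).
Those 8 letters have E appearing twice and J appearing 4 times, giving (8)!/(4!·2!) = 840.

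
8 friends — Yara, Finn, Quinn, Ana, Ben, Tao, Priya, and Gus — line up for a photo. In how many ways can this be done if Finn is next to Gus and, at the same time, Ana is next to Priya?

Treat {Finn,Gus} as one block (2 orders) and {Ana,Priya} as another (2 orders).
That leaves 6 units to arrange: 2 × 2 × 6! = 4 × 720 = 2880.

2880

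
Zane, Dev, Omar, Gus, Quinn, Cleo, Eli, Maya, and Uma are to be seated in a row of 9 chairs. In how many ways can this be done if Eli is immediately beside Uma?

Treat {Eli, Uma} as a single unit. There are 8 units to order, and the pair itself can be ordered 2 ways.
So the count is 2·(8)! = 80640.

80640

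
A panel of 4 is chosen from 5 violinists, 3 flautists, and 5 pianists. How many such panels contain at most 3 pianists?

710

Split by how many pianists are chosen (0 through 3).
Sum: C(5,0)·C(8,4) + C(5,1)·C(8,3) + C(5,2)·C(8,2) + C(5,3)·C(8,1) = 70 + 280 + 280 + 80 = 710.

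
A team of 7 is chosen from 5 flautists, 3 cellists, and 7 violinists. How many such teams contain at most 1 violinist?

204

Split by how many violinists are chosen (0 through 1).
Sum: C(7,0)·C(8,7) + C(7,1)·C(8,6) = 8 + 196 = 204.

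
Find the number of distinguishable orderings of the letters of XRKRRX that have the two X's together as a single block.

Treat the 2 copies of X as a single block. The multiset to arrange is then {XX, K, R, R, R}, 5 items in all.
That gives (5)!/(3!) = 20 arrangements.

20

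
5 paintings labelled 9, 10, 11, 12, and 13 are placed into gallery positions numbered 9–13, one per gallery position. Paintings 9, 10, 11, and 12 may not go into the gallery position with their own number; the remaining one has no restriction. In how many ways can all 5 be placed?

53

Let Aᵢ (for 9 ≤ i ≤ 12) be the placements that put painting i in its forbidden gallery position. Any j of these fix j positions, leaving (5−j)! ways to fill the rest, and there are C(4,j) ways to pick which j.
By inclusion–exclusion, the number of valid placements is Σ_{j=0}^{4} (−1)^j C(4,j)·(5−j)!.
Computing: 120 − 96 + 36 − 8 + 1 = 53.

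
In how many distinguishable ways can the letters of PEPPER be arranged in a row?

60

Letter multiplicities in PEPPER: E×2, P×3, R×1.
The number of distinct arrangements is 6!/(3!·2!) = 720/12 = 60.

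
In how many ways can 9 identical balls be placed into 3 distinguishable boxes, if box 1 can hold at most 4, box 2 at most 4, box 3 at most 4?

10

Without the upper bounds there are C(11,2) = 55 ways to split 9 among 3 boxes.
Subtract solutions that violate a single cap (substitute x_i' = x_i − (cap_i+1)): x_1 ≥ 5 gives C(6,2) = 15; x_2 ≥ 5 gives C(6,2) = 15; x_3 ≥ 5 gives C(6,2) = 15. Together 45.
No two caps can be exceeded simultaneously, so the pair terms are all 0.
By inclusion–exclusion the count is 55 − 45 + 0 = 10.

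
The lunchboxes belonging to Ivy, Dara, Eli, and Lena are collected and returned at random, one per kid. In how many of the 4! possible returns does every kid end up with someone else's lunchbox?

9

This is the derangement count D_4: permutations of 4 items with no fixed point.
By inclusion–exclusion this is Σ_{j=0}^{4} (−1)^j C(4,j)·(4−j)!.
Computing: 24 − 24 + 12 − 4 + 1 = 9.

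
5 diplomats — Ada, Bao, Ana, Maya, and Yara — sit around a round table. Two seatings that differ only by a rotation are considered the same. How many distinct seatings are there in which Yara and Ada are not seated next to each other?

12

All circular seatings of 5 people number (4)! = 24.
Those with Yara next to Ada: fuse the pair into one unit and seat 4 units around a circle — 2·(3)! = 12.
Subtracting, 24 − 12 = 12.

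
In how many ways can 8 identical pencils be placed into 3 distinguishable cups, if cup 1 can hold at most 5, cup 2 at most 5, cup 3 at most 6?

Without the upper bounds there are C(10,2) = 45 ways to split 8 among 3 cups.
Subtract solutions that violate a single cap (substitute x_i' = x_i − (cap_i+1)): x_1 ≥ 6 gives C(4,2) = 6; x_2 ≥ 6 gives C(4,2) = 6; x_3 ≥ 7 gives C(3,2) = 3. Together 15.
No two caps can be exceeded simultaneously, so the pair terms are all 0.
By inclusion–exclusion the count is 45 − 15 + 0 = 30.

30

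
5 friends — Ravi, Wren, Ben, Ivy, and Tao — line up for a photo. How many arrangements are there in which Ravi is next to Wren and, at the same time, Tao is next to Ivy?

24

Treat {Ravi,Wren} as one block (2 orders) and {Tao,Ivy} as another (2 orders).
That leaves 3 units to arrange: 2 × 2 × 3! = 4 × 6 = 24.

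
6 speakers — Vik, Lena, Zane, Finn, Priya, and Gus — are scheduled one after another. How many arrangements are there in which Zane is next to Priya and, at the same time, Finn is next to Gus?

96

Treat {Zane,Priya} as one block (2 orders) and {Finn,Gus} as another (2 orders).
That leaves 4 units to arrange: 2 × 2 × 4! = 4 × 24 = 96.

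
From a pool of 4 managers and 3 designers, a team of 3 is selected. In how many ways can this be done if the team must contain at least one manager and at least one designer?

30

Unrestricted: C(7,3) = 35 ways to pick any 3 of the 7.
Selections missing a whole group: no managers → C(3,3) = 1; no designers → C(4,3) = 4.
Both groups omitted at once is impossible, so 35 − 5 = 30.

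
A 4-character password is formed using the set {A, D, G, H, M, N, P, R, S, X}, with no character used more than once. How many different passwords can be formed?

5040

With no repetition, fill the 4 characters in order: 10 choices, then 9, down to 7.
10 × 9 × 8 × 7 = 5040.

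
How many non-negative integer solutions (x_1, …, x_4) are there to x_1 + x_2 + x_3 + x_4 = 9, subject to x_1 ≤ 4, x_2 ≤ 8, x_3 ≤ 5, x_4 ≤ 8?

163

By stars and bars, unrestricted non-negative solutions to x_1+…+x_4 = 9 number C(9+3,3) = 220.
Subtract solutions that violate a single cap (substitute x_i' = x_i − (cap_i+1)): x_1 ≥ 5 gives C(7,3) = 35; x_2 ≥ 9 gives C(3,3) = 1; x_3 ≥ 6 gives C(6,3) = 20; x_4 ≥ 9 gives C(3,3) = 1. Together 57.
No two caps can be exceeded simultaneously, so the pair terms are all 0.
By inclusion–exclusion the count is 220 − 57 + 0 = 163.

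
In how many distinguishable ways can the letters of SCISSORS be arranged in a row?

1680

SCISSORS has 8 letters with S appearing 4 times.
Dividing 8! = 40320 by 4! = 24 for the repeated letters gives 1680.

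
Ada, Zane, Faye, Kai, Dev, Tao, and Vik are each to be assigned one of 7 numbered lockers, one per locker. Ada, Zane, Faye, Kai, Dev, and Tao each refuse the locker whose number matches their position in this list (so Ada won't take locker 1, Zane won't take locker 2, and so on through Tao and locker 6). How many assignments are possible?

Let Aᵢ (for 1 ≤ i ≤ 6) be the placements that put person i in their forbidden locker. Any j of these fix j positions, leaving (7−j)! ways to fill the rest, and there are C(6,j) ways to pick which j.
By inclusion–exclusion, the number of valid placements is Σ_{j=0}^{6} (−1)^j C(6,j)·(7−j)!.
Computing: 5040 − 4320 + 1800 − 480 + 90 − 12 + 1 = 2119.

2119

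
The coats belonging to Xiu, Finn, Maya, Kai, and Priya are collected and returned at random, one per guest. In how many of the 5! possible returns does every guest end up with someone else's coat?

This is the derangement count D_5: permutations of 5 items with no fixed point.
By inclusion–exclusion this is Σ_{j=0}^{5} (−1)^j C(5,j)·(5−j)!.
Computing: 120 − 120 + 60 − 20 + 5 − 1 = 44.

44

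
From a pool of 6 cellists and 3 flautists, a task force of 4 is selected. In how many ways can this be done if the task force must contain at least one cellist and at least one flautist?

Total 4-person selections from all 9: C(9,4) = 126.
Subtract selections that omit an entire group: no cellists → C(3,4) = 0; no flautists → C(6,4) = 15.
Both groups omitted at once is impossible, so 126 − 15 = 111.

111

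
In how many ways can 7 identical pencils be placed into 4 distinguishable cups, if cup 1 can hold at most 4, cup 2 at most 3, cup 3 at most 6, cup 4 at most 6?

88

Without the upper bounds there are C(10,3) = 120 ways to split 7 among 4 cups.
Subtract solutions that violate a single cap (substitute x_i' = x_i − (cap_i+1)): x_1 ≥ 5 gives C(5,3) = 10; x_2 ≥ 4 gives C(6,3) = 20; x_3 ≥ 7 gives C(3,3) = 1; x_4 ≥ 7 gives C(3,3) = 1. Together 32.
No two caps can be exceeded simultaneously, so the pair terms are all 0.
By inclusion–exclusion the count is 120 − 32 + 0 = 88.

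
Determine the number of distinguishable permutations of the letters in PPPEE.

Letter multiplicities in PPPEE: E×2, P×3.
Dividing 5! = 120 by 3!·2! = 12 for the repeated letters gives 10.

10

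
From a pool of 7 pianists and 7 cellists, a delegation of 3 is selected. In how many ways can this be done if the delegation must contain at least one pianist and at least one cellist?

294

Unrestricted: C(14,3) = 364 ways to pick any 3 of the 14.
Selections missing a whole group: no pianists → C(7,3) = 35; no cellists → C(7,3) = 35.
Both groups omitted at once is impossible, so 364 − 70 = 294.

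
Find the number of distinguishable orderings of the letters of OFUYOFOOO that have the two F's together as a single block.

336

Treat the 2 copies of F as a single block. The multiset to arrange is then {FF, O, O, O, O, O, U, Y}, 8 items in all.
That gives (8)!/(5!) = 336 arrangements.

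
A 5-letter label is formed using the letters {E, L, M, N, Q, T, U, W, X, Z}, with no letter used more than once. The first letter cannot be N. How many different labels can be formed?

The first letter has 10−1 = 9 choices (anything except N).
The remaining 4 letters are filled from the other 9 symbols without repetition: 9 × 8 × 7 × 6 = 3024.
Total: 9 × 3024 = 27216.

27216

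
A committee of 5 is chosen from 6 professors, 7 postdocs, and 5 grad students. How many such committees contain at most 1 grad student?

4862

Split by how many grad students are chosen (0 through 1).
Sum: C(5,0)·C(13,5) + C(5,1)·C(13,4) = 1287 + 3575 = 4862.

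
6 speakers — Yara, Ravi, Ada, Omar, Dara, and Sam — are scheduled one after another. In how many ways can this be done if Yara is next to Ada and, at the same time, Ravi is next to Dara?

Treat {Yara,Ada} as one block (2 orders) and {Ravi,Dara} as another (2 orders).
That leaves 4 units to arrange: 2 × 2 × 4! = 4 × 24 = 96.

96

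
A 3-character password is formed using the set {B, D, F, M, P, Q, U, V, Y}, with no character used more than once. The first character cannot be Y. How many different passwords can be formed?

448

The first character has 9−1 = 8 choices (anything except Y).
The remaining 2 characters are filled from the other 8 symbols without repetition: 8 × 7 = 56.
Total: 8 × 56 = 448.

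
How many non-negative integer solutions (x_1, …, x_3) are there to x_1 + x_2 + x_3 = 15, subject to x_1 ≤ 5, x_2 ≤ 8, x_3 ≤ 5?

By stars and bars, unrestricted non-negative solutions to x_1+…+x_3 = 15 number C(15+2,2) = 136.
Subtract solutions that violate a single cap (substitute x_i' = x_i − (cap_i+1)): x_1 ≥ 6 gives C(11,2) = 55; x_2 ≥ 9 gives C(8,2) = 28; x_3 ≥ 6 gives C(11,2) = 55. Together 138.
Add back pairs where two caps are both exceeded: 1 + 10 + 1 = 12.
By inclusion–exclusion the count is 136 − 138 + 12 = 10.

10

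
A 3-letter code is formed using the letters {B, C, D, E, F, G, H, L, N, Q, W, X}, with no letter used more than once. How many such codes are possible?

Choose and order 3 of the 12 symbols: the first letter has 12 options, the next 11, then 10.
12 × 11 × 10 = 1320.

1320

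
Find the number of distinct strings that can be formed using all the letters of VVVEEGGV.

420

Letter multiplicities in VVVEEGGV: E×2, G×2, V×4.
The number of distinct arrangements is 8!/(4!·2!·2!) = 40320/96 = 420.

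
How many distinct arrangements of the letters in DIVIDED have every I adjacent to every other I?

120

Treat the 2 copies of I as a single block. The multiset to arrange is then {II, D, D, D, E, V}, 6 items in all.
That gives (6)!/(3!) = 120 arrangements.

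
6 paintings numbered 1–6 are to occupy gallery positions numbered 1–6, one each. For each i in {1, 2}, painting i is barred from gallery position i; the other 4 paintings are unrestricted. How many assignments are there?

Let Aᵢ (for i ∈ {1, 2}) be the placements that put painting i in its forbidden gallery position. Any j of these fix j positions, leaving (6−j)! ways to fill the rest, and there are C(2,j) ways to pick which j.
By inclusion–exclusion, the number of valid placements is Σ_{j=0}^{2} (−1)^j C(2,j)·(6−j)!.
Computing: 720 − 240 + 24 = 504.

504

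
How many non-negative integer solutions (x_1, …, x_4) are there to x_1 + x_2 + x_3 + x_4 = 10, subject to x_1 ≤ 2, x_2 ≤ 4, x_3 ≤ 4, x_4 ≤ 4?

31

Ignoring the caps, the number of non-negative solutions to x_1+…+x_4 = 10 is C(13,3) = 286.
Subtract solutions that violate a single cap (substitute x_i' = x_i − (cap_i+1)): x_1 ≥ 3 gives C(10,3) = 120; x_2 ≥ 5 gives C(8,3) = 56; x_3 ≥ 5 gives C(8,3) = 56; x_4 ≥ 5 gives C(8,3) = 56. Together 288.
Add back pairs where two caps are both exceeded: 10 + 10 + 10 + 1 + 1 + 1 = 33.
By inclusion–exclusion the count is 286 − 288 + 33 = 31.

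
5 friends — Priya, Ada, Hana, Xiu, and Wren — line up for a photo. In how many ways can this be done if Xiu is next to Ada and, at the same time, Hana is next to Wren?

Treat {Xiu,Ada} as one block (2 orders) and {Hana,Wren} as another (2 orders).
That leaves 3 units to arrange: 2 × 2 × 3! = 4 × 6 = 24.

24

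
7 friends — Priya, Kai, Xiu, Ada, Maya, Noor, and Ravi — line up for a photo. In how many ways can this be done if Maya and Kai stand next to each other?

Place the 5 others and the Maya-Kai pair as 6 objects in a line; the pair has 2 internal arrangements.
That gives 2 × 6! = 2 × 720 = 1440.

1440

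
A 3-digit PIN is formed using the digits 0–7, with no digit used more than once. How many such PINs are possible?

With no repetition, fill the 3 digits in order: 8 choices, then 7, down to 6.
8 × 7 × 6 = 336.

336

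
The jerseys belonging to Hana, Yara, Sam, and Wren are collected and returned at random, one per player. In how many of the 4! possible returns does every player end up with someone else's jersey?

9

This is the derangement count D_4: permutations of 4 items with no fixed point.
By inclusion–exclusion this is Σ_{j=0}^{4} (−1)^j C(4,j)·(4−j)!.
Computing: 24 − 24 + 12 − 4 + 1 = 9.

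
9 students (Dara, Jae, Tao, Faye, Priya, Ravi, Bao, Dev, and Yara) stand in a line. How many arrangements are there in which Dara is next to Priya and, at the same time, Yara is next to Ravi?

Treat {Dara,Priya} as one block (2 orders) and {Yara,Ravi} as another (2 orders).
That leaves 7 units to arrange: 2 × 2 × 7! = 4 × 5040 = 20160.

20160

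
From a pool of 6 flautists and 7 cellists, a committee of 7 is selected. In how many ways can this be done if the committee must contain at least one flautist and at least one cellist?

With no constraint there are C(13,7) = 1716 possible selections.
Selections missing a whole group: no flautists → C(7,7) = 1; no cellists → C(6,7) = 0.
Both groups omitted at once is impossible, so 1716 − 1 = 1715.

1715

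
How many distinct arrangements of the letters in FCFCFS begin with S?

Fix S in the first position and arrange the remaining 5 letters.
Those 5 letters have C appearing twice and F appearing 3 times, giving (5)!/(3!·2!) = 10.

10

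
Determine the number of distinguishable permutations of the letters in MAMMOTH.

840

The 7 letters of MAMMOTH have repeats: M appearing 3 times.
The number of distinct arrangements is 7!/(3!) = 5040/6 = 840.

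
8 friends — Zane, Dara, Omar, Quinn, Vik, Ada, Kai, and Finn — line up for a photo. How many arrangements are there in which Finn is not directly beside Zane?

Of the 8! = 40320 arrangements, those with Finn and Zane adjacent number 2 × 7! = 10080 (treat the pair as a block with 2 internal orders).
Complementary counting: 40320 − 10080 = 30240.

30240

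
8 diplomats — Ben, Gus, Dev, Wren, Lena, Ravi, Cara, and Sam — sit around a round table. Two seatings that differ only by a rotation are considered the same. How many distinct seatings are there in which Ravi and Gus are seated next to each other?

Glue Ravi and Gus into a block (2 internal orders). Seating 7 units around a circle gives (6)! arrangements.
So 2 × (6)! = 2 × 720 = 1440.

1440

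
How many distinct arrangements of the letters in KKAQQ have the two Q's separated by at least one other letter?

18

There are 5!/(2!·2!) = 30 arrangements of KKAQQ in total.
If the two Q's are adjacent, glue them into one block, leaving 4 items to arrange: (4)!/(2!) = 12 ways.
Hence 30 − 12 = 18.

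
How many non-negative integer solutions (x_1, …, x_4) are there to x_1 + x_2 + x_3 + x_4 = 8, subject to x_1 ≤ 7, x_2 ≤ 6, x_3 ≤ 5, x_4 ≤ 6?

By stars and bars, unrestricted non-negative solutions to x_1+…+x_4 = 8 number C(8+3,3) = 165.
Subtract solutions that violate a single cap (substitute x_i' = x_i − (cap_i+1)): x_1 ≥ 8 gives C(3,3) = 1; x_2 ≥ 7 gives C(4,3) = 4; x_3 ≥ 6 gives C(5,3) = 10; x_4 ≥ 7 gives C(4,3) = 4. Together 19.
No two caps can be exceeded simultaneously, so the pair terms are all 0.
By inclusion–exclusion the count is 165 − 19 + 0 = 146.

146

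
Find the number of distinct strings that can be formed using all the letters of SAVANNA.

The 7 letters of SAVANNA have repeats: A appearing 3 times and N appearing twice.
Dividing 7! = 5040 by 3!·2! = 12 for the repeated letters gives 420.

420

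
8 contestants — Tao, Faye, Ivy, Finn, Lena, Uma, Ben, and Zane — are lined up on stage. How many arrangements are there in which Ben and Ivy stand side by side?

Treat {Ben, Ivy} as a single unit. There are 7 units to order, and the pair itself can be ordered 2 ways.
So the count is 2·(7)! = 10080.

10080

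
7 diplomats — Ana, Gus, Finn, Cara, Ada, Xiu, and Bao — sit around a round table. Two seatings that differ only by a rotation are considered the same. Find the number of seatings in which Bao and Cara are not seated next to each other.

All circular seatings of 7 people number (6)! = 720.
Seatings with Bao beside Cara: treat them as a block with 2 internal orders, giving 2 × (5)! = 240.
Subtracting, 720 − 240 = 480.

480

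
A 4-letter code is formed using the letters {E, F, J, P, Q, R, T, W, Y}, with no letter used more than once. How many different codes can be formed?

Choose and order 4 of the 9 symbols: the first letter has 9 options, the next 8, then 7, 6.
9 × 8 × 7 × 6 = 3024.

3024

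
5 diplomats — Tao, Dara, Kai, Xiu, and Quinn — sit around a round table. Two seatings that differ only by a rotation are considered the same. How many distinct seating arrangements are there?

Around a circle, 5 distinct people have 5!/5 = (4)! = 24 rotationally distinct seatings.

24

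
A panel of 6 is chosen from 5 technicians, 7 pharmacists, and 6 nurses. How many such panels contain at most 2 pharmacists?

10626

Split by how many pharmacists are chosen (0 through 2).
Sum: C(7,0)·C(11,6) + C(7,1)·C(11,5) + C(7,2)·C(11,4) = 462 + 3234 + 6930 = 10626.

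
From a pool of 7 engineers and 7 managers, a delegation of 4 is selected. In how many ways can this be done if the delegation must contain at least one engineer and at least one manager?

931

Unrestricted: C(14,4) = 1001 ways to pick any 4 of the 14.
Selections missing a whole group: no engineers → C(7,4) = 35; no managers → C(7,4) = 35.
Both groups omitted at once is impossible, so 1001 − 70 = 931.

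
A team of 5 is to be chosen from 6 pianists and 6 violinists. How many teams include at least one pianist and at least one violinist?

780

With no constraint there are C(12,5) = 792 possible selections.
Subtract selections that omit an entire group: no pianists → C(6,5) = 6; no violinists → C(6,5) = 6.
Both groups omitted at once is impossible, so 792 − 12 = 780.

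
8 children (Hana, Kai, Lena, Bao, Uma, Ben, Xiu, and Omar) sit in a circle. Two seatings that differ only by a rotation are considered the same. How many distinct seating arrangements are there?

Fix one person's seat to break rotational symmetry; the remaining 7 people can be arranged in (7)! = 5040 ways.

5040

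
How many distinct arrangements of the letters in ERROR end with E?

With the last slot taken by E, it remains to arrange the other 4 letters (RROR).
Those 4 letters have R appearing 3 times, giving (4)!/(3!) = 4.

4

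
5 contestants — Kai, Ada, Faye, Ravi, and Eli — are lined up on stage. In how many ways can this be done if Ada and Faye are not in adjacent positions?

72

There are 5! = 120 arrangements in all. If Ada and Faye are adjacent, merging them into one block gives 2·(4)! = 48 arrangements.
Complementary counting: 120 − 48 = 72.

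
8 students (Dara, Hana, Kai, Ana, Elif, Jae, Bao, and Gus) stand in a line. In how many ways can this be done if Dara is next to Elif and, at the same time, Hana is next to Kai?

2880

Treat {Dara,Elif} as one block (2 orders) and {Hana,Kai} as another (2 orders).
That leaves 6 units to arrange: 2 × 2 × 6! = 4 × 720 = 2880.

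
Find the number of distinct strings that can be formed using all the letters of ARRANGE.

1260

ARRANGE has 7 letters with A appearing twice and R appearing twice.
So there are 7! / (2!·2!) = 1260 distinguishable arrangements.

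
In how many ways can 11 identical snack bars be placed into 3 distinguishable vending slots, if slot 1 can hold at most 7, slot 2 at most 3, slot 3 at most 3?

Without the upper bounds there are C(13,2) = 78 ways to split 11 among 3 vending slots.
Subtract solutions that violate a single cap (substitute x_i' = x_i − (cap_i+1)): x_1 ≥ 8 gives C(5,2) = 10; x_2 ≥ 4 gives C(9,2) = 36; x_3 ≥ 4 gives C(9,2) = 36. Together 82.
Add back pairs where two caps are both exceeded: 0 + 0 + 10 = 10.
By inclusion–exclusion the count is 78 − 82 + 10 = 6.

6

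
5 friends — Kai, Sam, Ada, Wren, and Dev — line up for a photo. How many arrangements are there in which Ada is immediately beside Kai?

48

Treat {Ada, Kai} as a single unit. There are 4 units to order, and the pair itself can be ordered 2 ways.
So the count is 2·(4)! = 48.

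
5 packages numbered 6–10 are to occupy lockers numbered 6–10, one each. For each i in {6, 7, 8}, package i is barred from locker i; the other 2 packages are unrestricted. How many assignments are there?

Let Aᵢ (for i ∈ {6, 7, 8}) be the placements that put package i in its forbidden locker. Any j of these fix j positions, leaving (5−j)! ways to fill the rest, and there are C(3,j) ways to pick which j.
By inclusion–exclusion, the number of valid placements is Σ_{j=0}^{3} (−1)^j C(3,j)·(5−j)!.
Computing: 120 − 72 + 18 − 2 = 64.

64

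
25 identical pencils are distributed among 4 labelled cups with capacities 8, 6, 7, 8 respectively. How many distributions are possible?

Without the upper bounds there are C(28,3) = 3276 ways to split 25 among 4 cups.
Subtract solutions that violate a single cap (substitute x_i' = x_i − (cap_i+1)): x_1 ≥ 9 gives C(19,3) = 969; x_2 ≥ 7 gives C(21,3) = 1330; x_3 ≥ 8 gives C(20,3) = 1140; x_4 ≥ 9 gives C(19,3) = 969. Together 4408.
Add back pairs where two caps are both exceeded: 220 + 165 + 120 + 286 + 220 + 165 = 1176.
Subtract triples: 4 + 1 + 0 + 4 = 9.
By inclusion–exclusion the count is 3276 − 4408 + 1176 − 9 = 35.

35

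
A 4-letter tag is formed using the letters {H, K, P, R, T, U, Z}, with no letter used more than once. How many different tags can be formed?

With no repetition, fill the 4 letters in order: 7 choices, then 6, down to 4.
7 × 6 × 5 × 4 = 840.

840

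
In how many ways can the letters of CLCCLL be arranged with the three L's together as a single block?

4

Treat the 3 copies of L as a single block. The multiset to arrange is then {LLL, C, C, C}, 4 items in all.
That gives (4)!/(3!) = 4 arrangements.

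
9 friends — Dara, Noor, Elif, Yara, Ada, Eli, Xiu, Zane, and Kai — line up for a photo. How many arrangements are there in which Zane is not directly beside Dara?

282240

Of the 9! = 362880 arrangements, those with Zane and Dara adjacent number 2 × 8! = 80640 (treat the pair as a block with 2 internal orders).
Complementary counting: 362880 − 80640 = 282240.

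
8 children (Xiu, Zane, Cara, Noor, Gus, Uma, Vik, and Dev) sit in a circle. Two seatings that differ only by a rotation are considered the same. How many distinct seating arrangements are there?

5040

Fix one person's seat to break rotational symmetry; the remaining 7 people can be arranged in (7)! = 5040 ways.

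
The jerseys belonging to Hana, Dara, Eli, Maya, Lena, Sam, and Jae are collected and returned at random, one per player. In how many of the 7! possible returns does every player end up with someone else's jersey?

1854

This is the derangement count D_7: permutations of 7 items with no fixed point.
By inclusion–exclusion this is Σ_{j=0}^{7} (−1)^j C(7,j)·(7−j)!.
Computing: 5040 − 5040 + 2520 − 840 + 210 − 42 + 7 − 1 = 1854.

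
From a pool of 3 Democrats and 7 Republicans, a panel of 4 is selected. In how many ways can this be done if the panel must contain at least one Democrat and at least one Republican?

Unrestricted: C(10,4) = 210 ways to pick any 4 of the 10.
Selections missing a whole group: no Democrats → C(7,4) = 35; no Republicans → C(3,4) = 0.
Both groups omitted at once is impossible, so 210 − 35 = 175.

175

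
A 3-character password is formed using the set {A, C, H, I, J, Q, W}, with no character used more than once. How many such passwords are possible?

210

With no repetition, fill the 3 characters in order: 7 choices, then 6, down to 5.
That product is 7 × 6 × 5 = 210.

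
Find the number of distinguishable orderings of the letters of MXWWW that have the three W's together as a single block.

Treat the 3 copies of W as a single block. The multiset to arrange is then {WWW, M, X}, 3 items in all.
All 3 items are distinct, so there are (3)! = 6 arrangements.

6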